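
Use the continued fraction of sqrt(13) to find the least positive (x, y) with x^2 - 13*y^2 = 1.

First expand sqrt(13) as a continued fraction. With x_i = (sqrt(13) + m_i)/d_i and (m_0, d_0) = (0, 1): a_0 = floor(sqrt(13)) = 3, since 3^2 = 9 <= 13 < 16 = 4^2.
Iterate m_{i+1} = d_i*a_i - m_i, d_{i+1} = (13 - m_{i+1}^2)/d_i, a_{i+1} = floor((a_0 + m_{i+1})/d_{i+1}):
  m_1 = 1*3 - 0 = 3, d_1 = (13 - 3^2)/1 = 4/1 = 4, a_1 = floor((3 + 3)/4) = 1.
  m_2 = 4*1 - 3 = 1, d_2 = (13 - 1^2)/4 = 12/4 = 3, a_2 = floor((3 + 1)/3) = 1.
  m_3 = 3*1 - 1 = 2, d_3 = (13 - 2^2)/3 = 9/3 = 3, a_3 = floor((3 + 2)/3) = 1.
  m_4 = 3*1 - 2 = 1, d_4 = (13 - 1^2)/3 = 12/3 = 4, a_4 = floor((3 + 1)/4) = 1.
  m_5 = 4*1 - 1 = 3, d_5 = (13 - 3^2)/4 = 4/4 = 1, a_5 = floor((3 + 3)/1) = 6.
  m_6 = 1*6 - 3 = 3, d_6 = (13 - 3^2)/1 = 4/1 = 4: (m_6, d_6) = (m_1, d_1) = (3, 4), so from here the quotients repeat a_1, ..., a_5; the period length is 5.
So sqrt(13) = [3; (1, 1, 1, 1, 6)] with period length k = 5.
k is odd, so (p_{k-1}, q_{k-1}) only solves x^2 - 13y^2 = -1 and the fundamental solution of x^2 - 13y^2 = 1 is (p_{2k-1}, q_{2k-1}) = (p_9, q_9); compute convergents through index 9, running through the period twice.
Convergents (p_i = a_i*p_{i-1} + p_{i-2}, q_i = a_i*q_{i-1} + q_{i-2} with p_{-2}=0, p_{-1}=1, q_{-2}=1, q_{-1}=0):
  i=0: a_0=3, p_0 = 3*1 + 0 = 3, q_0 = 3*0 + 1 = 1.
  i=1: a_1=1, p_1 = 1*3 + 1 = 4, q_1 = 1*1 + 0 = 1.
  i=2: a_2=1, p_2 = 1*4 + 3 = 7, q_2 = 1*1 + 1 = 2.
  i=3: a_3=1, p_3 = 1*7 + 4 = 11, q_3 = 1*2 + 1 = 3.
  i=4: a_4=1, p_4 = 1*11 + 7 = 18, q_4 = 1*3 + 2 = 5.
  i=5: a_5=6, p_5 = 6*18 + 11 = 119, q_5 = 6*5 + 3 = 33.
  i=6: a_6=1, p_6 = 1*119 + 18 = 137, q_6 = 1*33 + 5 = 38.
  i=7: a_7=1, p_7 = 1*137 + 119 = 256, q_7 = 1*38 + 33 = 71.
  i=8: a_8=1, p_8 = 1*256 + 137 = 393, q_8 = 1*71 + 38 = 109.
  i=9: a_9=1, p_9 = 1*393 + 256 = 649, q_9 = 1*109 + 71 = 180.
Indeed p_4^2 - 13*q_4^2 = 324 - 325 = -1, not +1.
Check: 649^2 - 13*180^2 = 421201 - 421200 = 1, so (x, y) = (649, 180) solves the equation, and by the theorem it is the least positive solution.

(x, y) = (649, 180)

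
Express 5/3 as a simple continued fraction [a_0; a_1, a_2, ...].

Run the Euclidean algorithm on 5 and 3; the successive quotients are the partial quotients a_0, a_1, ... (each step inverts the fractional part left over by the previous one):
  5 = 1*3 + 2, so a_0 = 1.
  3 = 1*2 + 1, so a_1 = 1.
  2 = 2*1 + 0, so a_2 = 2.
The remainder reaches 0 after 3 divisions, so the expansion has 3 partial quotients, read off in order.

[1; 1, 2]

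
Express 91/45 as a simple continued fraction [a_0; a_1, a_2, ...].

[2; 45]

Run the Euclidean algorithm on 91 and 45; the successive quotients are the partial quotients a_0, a_1, ... (each step inverts the fractional part left over by the previous one):
  91 = 2*45 + 1, so a_0 = 2.
  45 = 45*1 + 0, so a_1 = 45.
The remainder reaches 0 after 2 divisions, so the expansion has 2 partial quotients, read off in order.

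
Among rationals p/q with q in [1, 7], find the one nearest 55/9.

43/7

Expand x = 55/9 as a continued fraction with the Euclidean algorithm:
  55 = 6*9 + 1, so a_0 = 6.
  9 = 9*1 + 0, so a_1 = 9.
so x = [6; 9].
Convergents (p_i = a_i*p_{i-1} + p_{i-2}, q_i = a_i*q_{i-1} + q_{i-2} with p_{-2}=0, p_{-1}=1, q_{-2}=1, q_{-1}=0), until the denominator exceeds 7:
  i=0: a_0=6, p_0 = 6*1 + 0 = 6, q_0 = 6*0 + 1 = 1.
  i=1: a_1=9, p_1 = 9*6 + 1 = 55, q_1 = 9*1 + 0 = 9.
q_1 = 9 > 7, so the last convergent with denominator <= 7 is p_0/q_0 = 6/1.
The closest fraction with denominator <= 7 is either p_0/q_0 or the intermediate fraction (k*p_0 + p_{-1})/(k*q_0 + q_{-1}) with the largest k >= 1 whose denominator stays <= 7; these approach x as k grows, and every other convergent or intermediate fraction in range is farther away.
Largest k: floor((7 - q_{-1})/q_0) = floor((7 - 0)/1) = 7 (using the seeds p_{-1} = 1, q_{-1} = 0).
That gives (7*6 + 1)/(7*1 + 0) = 43/7.
Compare the errors: |x - 6/1| = |55*1 - 6*9|/(9*1) = 1/9, and |x - 43/7| = |55*7 - 43*9|/(9*7) = 2/63.
Cross-multiplying, 2*9 = 18 < 63 = 1*63, so 2/63 is smaller: the intermediate fraction 43/7 is closer to x than 6/1.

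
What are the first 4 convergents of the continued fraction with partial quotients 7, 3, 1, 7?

7/1, 22/3, 29/4, 225/31

Using the convergent recurrence p_i = a_i*p_{i-1} + p_{i-2}, q_i = a_i*q_{i-1} + q_{i-2} with p_{-2}=0, p_{-1}=1, q_{-2}=1, q_{-1}=0:
  i=0: a_0=7, p_0 = 7*1 + 0 = 7, q_0 = 7*0 + 1 = 1.
  i=1: a_1=3, p_1 = 3*7 + 1 = 22, q_1 = 3*1 + 0 = 3.
  i=2: a_2=1, p_2 = 1*22 + 7 = 29, q_2 = 1*3 + 1 = 4.
  i=3: a_3=7, p_3 = 7*29 + 22 = 225, q_3 = 7*4 + 3 = 31.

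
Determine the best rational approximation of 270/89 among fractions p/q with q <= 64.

179/59

Expand x = 270/89 as a continued fraction with the Euclidean algorithm:
  270 = 3*89 + 3, so a_0 = 3.
  89 = 29*3 + 2, so a_1 = 29.
  3 = 1*2 + 1, so a_2 = 1.
  2 = 2*1 + 0, so a_3 = 2.
so x = [3; 29, 1, 2].
Convergents (p_i = a_i*p_{i-1} + p_{i-2}, q_i = a_i*q_{i-1} + q_{i-2} with p_{-2}=0, p_{-1}=1, q_{-2}=1, q_{-1}=0), until the denominator exceeds 64:
  i=0: a_0=3, p_0 = 3*1 + 0 = 3, q_0 = 3*0 + 1 = 1.
  i=1: a_1=29, p_1 = 29*3 + 1 = 88, q_1 = 29*1 + 0 = 29.
  i=2: a_2=1, p_2 = 1*88 + 3 = 91, q_2 = 1*29 + 1 = 30.
  i=3: a_3=2, p_3 = 2*91 + 88 = 270, q_3 = 2*30 + 29 = 89.
q_3 = 89 > 64, so the last convergent with denominator <= 64 is p_2/q_2 = 91/30.
The closest fraction with denominator <= 64 is either p_2/q_2 or the intermediate fraction (k*p_2 + p_1)/(k*q_2 + q_1) with the largest k >= 1 whose denominator stays <= 64; these approach x as k grows, and every other convergent or intermediate fraction in range is farther away.
Largest k: floor((64 - q_1)/q_2) = floor((64 - 29)/30) = 1.
That gives (1*91 + 88)/(1*30 + 29) = 179/59.
Compare the errors: |x - 91/30| = |270*30 - 91*89|/(89*30) = 1/2670, and |x - 179/59| = |270*59 - 179*89|/(89*59) = 1/5251.
Cross-multiplying, 1*2670 = 2670 < 5251 = 1*5251, so 1/5251 is smaller: the intermediate fraction 179/59 is closer to x than 91/30.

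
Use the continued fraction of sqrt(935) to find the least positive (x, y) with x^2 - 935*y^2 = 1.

(x, y) = (1376, 45)

First expand sqrt(935) as a continued fraction. With x_i = (sqrt(935) + m_i)/d_i and (m_0, d_0) = (0, 1): a_0 = floor(sqrt(935)) = 30, since 30^2 = 900 <= 935 < 961 = 31^2.
Iterate m_{i+1} = d_i*a_i - m_i, d_{i+1} = (935 - m_{i+1}^2)/d_i, a_{i+1} = floor((a_0 + m_{i+1})/d_{i+1}):
  m_1 = 1*30 - 0 = 30, d_1 = (935 - 30^2)/1 = 35/1 = 35, a_1 = floor((30 + 30)/35) = 1.
  m_2 = 35*1 - 30 = 5, d_2 = (935 - 5^2)/35 = 910/35 = 26, a_2 = floor((30 + 5)/26) = 1.
  m_3 = 26*1 - 5 = 21, d_3 = (935 - 21^2)/26 = 494/26 = 19, a_3 = floor((30 + 21)/19) = 2.
  m_4 = 19*2 - 21 = 17, d_4 = (935 - 17^2)/19 = 646/19 = 34, a_4 = floor((30 + 17)/34) = 1.
  m_5 = 34*1 - 17 = 17, d_5 = (935 - 17^2)/34 = 646/34 = 19, a_5 = floor((30 + 17)/19) = 2.
  m_6 = 19*2 - 17 = 21, d_6 = (935 - 21^2)/19 = 494/19 = 26, a_6 = floor((30 + 21)/26) = 1.
  m_7 = 26*1 - 21 = 5, d_7 = (935 - 5^2)/26 = 910/26 = 35, a_7 = floor((30 + 5)/35) = 1.
  m_8 = 35*1 - 5 = 30, d_8 = (935 - 30^2)/35 = 35/35 = 1, a_8 = floor((30 + 30)/1) = 60.
  m_9 = 1*60 - 30 = 30, d_9 = (935 - 30^2)/1 = 35/1 = 35: (m_9, d_9) = (m_1, d_1) = (30, 35), so from here the quotients repeat a_1, ..., a_8; the period length is 8.
So sqrt(935) = [30; (1, 1, 2, 1, 2, 1, 1, 60)] with period length k = 8.
k is even, so the fundamental solution of x^2 - 935y^2 = 1 is (p_{k-1}, q_{k-1}) = (p_7, q_7); compute convergents through index 7.
Convergents (p_i = a_i*p_{i-1} + p_{i-2}, q_i = a_i*q_{i-1} + q_{i-2} with p_{-2}=0, p_{-1}=1, q_{-2}=1, q_{-1}=0):
  i=0: a_0=30, p_0 = 30*1 + 0 = 30, q_0 = 30*0 + 1 = 1.
  i=1: a_1=1, p_1 = 1*30 + 1 = 31, q_1 = 1*1 + 0 = 1.
  i=2: a_2=1, p_2 = 1*31 + 30 = 61, q_2 = 1*1 + 1 = 2.
  i=3: a_3=2, p_3 = 2*61 + 31 = 153, q_3 = 2*2 + 1 = 5.
  i=4: a_4=1, p_4 = 1*153 + 61 = 214, q_4 = 1*5 + 2 = 7.
  i=5: a_5=2, p_5 = 2*214 + 153 = 581, q_5 = 2*7 + 5 = 19.
  i=6: a_6=1, p_6 = 1*581 + 214 = 795, q_6 = 1*19 + 7 = 26.
  i=7: a_7=1, p_7 = 1*795 + 581 = 1376, q_7 = 1*26 + 19 = 45.
Check: 1376^2 - 935*45^2 = 1893376 - 1893375 = 1, so (x, y) = (1376, 45) solves the equation, and by the theorem it is the least positive solution.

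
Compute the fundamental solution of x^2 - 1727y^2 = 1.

First expand sqrt(1727) as a continued fraction. With x_i = (sqrt(1727) + m_i)/d_i and (m_0, d_0) = (0, 1): a_0 = floor(sqrt(1727)) = 41, since 41^2 = 1681 <= 1727 < 1764 = 42^2.
Iterate m_{i+1} = d_i*a_i - m_i, d_{i+1} = (1727 - m_{i+1}^2)/d_i, a_{i+1} = floor((a_0 + m_{i+1})/d_{i+1}):
  m_1 = 1*41 - 0 = 41, d_1 = (1727 - 41^2)/1 = 46/1 = 46, a_1 = floor((41 + 41)/46) = 1.
  m_2 = 46*1 - 41 = 5, d_2 = (1727 - 5^2)/46 = 1702/46 = 37, a_2 = floor((41 + 5)/37) = 1.
  m_3 = 37*1 - 5 = 32, d_3 = (1727 - 32^2)/37 = 703/37 = 19, a_3 = floor((41 + 32)/19) = 3.
  m_4 = 19*3 - 32 = 25, d_4 = (1727 - 25^2)/19 = 1102/19 = 58, a_4 = floor((41 + 25)/58) = 1.
  m_5 = 58*1 - 25 = 33, d_5 = (1727 - 33^2)/58 = 638/58 = 11, a_5 = floor((41 + 33)/11) = 6.
  m_6 = 11*6 - 33 = 33, d_6 = (1727 - 33^2)/11 = 638/11 = 58, a_6 = floor((41 + 33)/58) = 1.
  m_7 = 58*1 - 33 = 25, d_7 = (1727 - 25^2)/58 = 1102/58 = 19, a_7 = floor((41 + 25)/19) = 3.
  m_8 = 19*3 - 25 = 32, d_8 = (1727 - 32^2)/19 = 703/19 = 37, a_8 = floor((41 + 32)/37) = 1.
  m_9 = 37*1 - 32 = 5, d_9 = (1727 - 5^2)/37 = 1702/37 = 46, a_9 = floor((41 + 5)/46) = 1.
  m_10 = 46*1 - 5 = 41, d_10 = (1727 - 41^2)/46 = 46/46 = 1, a_10 = floor((41 + 41)/1) = 82.
  m_11 = 1*82 - 41 = 41, d_11 = (1727 - 41^2)/1 = 46/1 = 46: (m_11, d_11) = (m_1, d_1) = (41, 46), so from here the quotients repeat a_1, ..., a_10; the period length is 10.
So sqrt(1727) = [41; (1, 1, 3, 1, 6, 1, 3, 1, 1, 82)] with period length k = 10.
k is even, so the fundamental solution of x^2 - 1727y^2 = 1 is (p_{k-1}, q_{k-1}) = (p_9, q_9); compute convergents through index 9.
Convergents (p_i = a_i*p_{i-1} + p_{i-2}, q_i = a_i*q_{i-1} + q_{i-2} with p_{-2}=0, p_{-1}=1, q_{-2}=1, q_{-1}=0):
  i=0: a_0=41, p_0 = 41*1 + 0 = 41, q_0 = 41*0 + 1 = 1.
  i=1: a_1=1, p_1 = 1*41 + 1 = 42, q_1 = 1*1 + 0 = 1.
  i=2: a_2=1, p_2 = 1*42 + 41 = 83, q_2 = 1*1 + 1 = 2.
  i=3: a_3=3, p_3 = 3*83 + 42 = 291, q_3 = 3*2 + 1 = 7.
  i=4: a_4=1, p_4 = 1*291 + 83 = 374, q_4 = 1*7 + 2 = 9.
  i=5: a_5=6, p_5 = 6*374 + 291 = 2535, q_5 = 6*9 + 7 = 61.
  i=6: a_6=1, p_6 = 1*2535 + 374 = 2909, q_6 = 1*61 + 9 = 70.
  i=7: a_7=3, p_7 = 3*2909 + 2535 = 11262, q_7 = 3*70 + 61 = 271.
  i=8: a_8=1, p_8 = 1*11262 + 2909 = 14171, q_8 = 1*271 + 70 = 341.
  i=9: a_9=1, p_9 = 1*14171 + 11262 = 25433, q_9 = 1*341 + 271 = 612.
Check: 25433^2 - 1727*612^2 = 646837489 - 646837488 = 1, so (x, y) = (25433, 612) solves the equation, and by the theorem it is the least positive solution.

(x, y) = (25433, 612)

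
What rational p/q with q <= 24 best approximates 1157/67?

Expand x = 1157/67 as a continued fraction with the Euclidean algorithm:
  1157 = 17*67 + 18, so a_0 = 17.
  67 = 3*18 + 13, so a_1 = 3.
  18 = 1*13 + 5, so a_2 = 1.
  13 = 2*5 + 3, so a_3 = 2.
  5 = 1*3 + 2, so a_4 = 1.
  3 = 1*2 + 1, so a_5 = 1.
  2 = 2*1 + 0, so a_6 = 2.
so x = [17; 3, 1, 2, 1, 1, 2].
Convergents (p_i = a_i*p_{i-1} + p_{i-2}, q_i = a_i*q_{i-1} + q_{i-2} with p_{-2}=0, p_{-1}=1, q_{-2}=1, q_{-1}=0), until the denominator exceeds 24:
  i=0: a_0=17, p_0 = 17*1 + 0 = 17, q_0 = 17*0 + 1 = 1.
  i=1: a_1=3, p_1 = 3*17 + 1 = 52, q_1 = 3*1 + 0 = 3.
  i=2: a_2=1, p_2 = 1*52 + 17 = 69, q_2 = 1*3 + 1 = 4.
  i=3: a_3=2, p_3 = 2*69 + 52 = 190, q_3 = 2*4 + 3 = 11.
  i=4: a_4=1, p_4 = 1*190 + 69 = 259, q_4 = 1*11 + 4 = 15.
  i=5: a_5=1, p_5 = 1*259 + 190 = 449, q_5 = 1*15 + 11 = 26.
q_5 = 26 > 24, so the last convergent with denominator <= 24 is p_4/q_4 = 259/15.
The closest fraction with denominator <= 24 is either p_4/q_4 or the intermediate fraction (k*p_4 + p_3)/(k*q_4 + q_3) with the largest k >= 1 whose denominator stays <= 24; these approach x as k grows, and every other convergent or intermediate fraction in range is farther away.
Largest k: floor((24 - q_3)/q_4) = floor((24 - 11)/15) = 0.
Since k = 0, no intermediate fraction beyond p_4/q_4 has denominator <= 24, so the convergent 259/15 is the closest (its error is |1157*15 - 259*67|/(67*15) = 2/1005).

259/15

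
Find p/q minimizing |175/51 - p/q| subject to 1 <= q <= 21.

Expand x = 175/51 as a continued fraction with the Euclidean algorithm:
  175 = 3*51 + 22, so a_0 = 3.
  51 = 2*22 + 7, so a_1 = 2.
  22 = 3*7 + 1, so a_2 = 3.
  7 = 7*1 + 0, so a_3 = 7.
so x = [3; 2, 3, 7].
Convergents (p_i = a_i*p_{i-1} + p_{i-2}, q_i = a_i*q_{i-1} + q_{i-2} with p_{-2}=0, p_{-1}=1, q_{-2}=1, q_{-1}=0), until the denominator exceeds 21:
  i=0: a_0=3, p_0 = 3*1 + 0 = 3, q_0 = 3*0 + 1 = 1.
  i=1: a_1=2, p_1 = 2*3 + 1 = 7, q_1 = 2*1 + 0 = 2.
  i=2: a_2=3, p_2 = 3*7 + 3 = 24, q_2 = 3*2 + 1 = 7.
  i=3: a_3=7, p_3 = 7*24 + 7 = 175, q_3 = 7*7 + 2 = 51.
q_3 = 51 > 21, so the last convergent with denominator <= 21 is p_2/q_2 = 24/7.
The closest fraction with denominator <= 21 is either p_2/q_2 or the intermediate fraction (k*p_2 + p_1)/(k*q_2 + q_1) with the largest k >= 1 whose denominator stays <= 21; these approach x as k grows, and every other convergent or intermediate fraction in range is farther away.
Largest k: floor((21 - q_1)/q_2) = floor((21 - 2)/7) = 2.
That gives (2*24 + 7)/(2*7 + 2) = 55/16.
Compare the errors: |x - 24/7| = |175*7 - 24*51|/(51*7) = 1/357, and |x - 55/16| = |175*16 - 55*51|/(51*16) = 5/816.
Cross-multiplying, 1*816 = 816 < 1785 = 5*357, so 1/357 is smaller: the convergent 24/7 is closer to x than 55/16.

24/7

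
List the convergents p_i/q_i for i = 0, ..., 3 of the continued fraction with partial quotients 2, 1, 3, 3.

Using the convergent recurrence p_i = a_i*p_{i-1} + p_{i-2}, q_i = a_i*q_{i-1} + q_{i-2} with p_{-2}=0, p_{-1}=1, q_{-2}=1, q_{-1}=0:
  i=0: a_0=2, p_0 = 2*1 + 0 = 2, q_0 = 2*0 + 1 = 1.
  i=1: a_1=1, p_1 = 1*2 + 1 = 3, q_1 = 1*1 + 0 = 1.
  i=2: a_2=3, p_2 = 3*3 + 2 = 11, q_2 = 3*1 + 1 = 4.
  i=3: a_3=3, p_3 = 3*11 + 3 = 36, q_3 = 3*4 + 1 = 13.

2/1, 3/1, 11/4, 36/13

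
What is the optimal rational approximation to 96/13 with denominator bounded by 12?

Expand x = 96/13 as a continued fraction with the Euclidean algorithm:
  96 = 7*13 + 5, so a_0 = 7.
  13 = 2*5 + 3, so a_1 = 2.
  5 = 1*3 + 2, so a_2 = 1.
  3 = 1*2 + 1, so a_3 = 1.
  2 = 2*1 + 0, so a_4 = 2.
so x = [7; 2, 1, 1, 2].
Convergents (p_i = a_i*p_{i-1} + p_{i-2}, q_i = a_i*q_{i-1} + q_{i-2} with p_{-2}=0, p_{-1}=1, q_{-2}=1, q_{-1}=0), until the denominator exceeds 12:
  i=0: a_0=7, p_0 = 7*1 + 0 = 7, q_0 = 7*0 + 1 = 1.
  i=1: a_1=2, p_1 = 2*7 + 1 = 15, q_1 = 2*1 + 0 = 2.
  i=2: a_2=1, p_2 = 1*15 + 7 = 22, q_2 = 1*2 + 1 = 3.
  i=3: a_3=1, p_3 = 1*22 + 15 = 37, q_3 = 1*3 + 2 = 5.
  i=4: a_4=2, p_4 = 2*37 + 22 = 96, q_4 = 2*5 + 3 = 13.
q_4 = 13 > 12, so the last convergent with denominator <= 12 is p_3/q_3 = 37/5.
The closest fraction with denominator <= 12 is either p_3/q_3 or the intermediate fraction (k*p_3 + p_2)/(k*q_3 + q_2) with the largest k >= 1 whose denominator stays <= 12; these approach x as k grows, and every other convergent or intermediate fraction in range is farther away.
Largest k: floor((12 - q_2)/q_3) = floor((12 - 3)/5) = 1.
That gives (1*37 + 22)/(1*5 + 3) = 59/8.
Compare the errors: |x - 37/5| = |96*5 - 37*13|/(13*5) = 1/65, and |x - 59/8| = |96*8 - 59*13|/(13*8) = 1/104.
Cross-multiplying, 1*65 = 65 < 104 = 1*104, so 1/104 is smaller: the intermediate fraction 59/8 is closer to x than 37/5.

59/8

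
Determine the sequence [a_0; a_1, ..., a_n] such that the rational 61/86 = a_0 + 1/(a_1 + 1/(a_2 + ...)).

[0; 1, 2, 2, 3, 1, 2]

Run the Euclidean algorithm on 61 and 86; the successive quotients are the partial quotients a_0, a_1, ... (each step inverts the fractional part left over by the previous one):
  61 = 0*86 + 61, so a_0 = 0.
  86 = 1*61 + 25, so a_1 = 1.
  61 = 2*25 + 11, so a_2 = 2.
  25 = 2*11 + 3, so a_3 = 2.
  11 = 3*3 + 2, so a_4 = 3.
  3 = 1*2 + 1, so a_5 = 1.
  2 = 2*1 + 0, so a_6 = 2.
The remainder reaches 0 after 7 divisions, so the expansion has 7 partial quotients, read off in order.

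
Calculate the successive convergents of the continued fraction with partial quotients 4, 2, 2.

4/1, 9/2, 22/5

Using the convergent recurrence p_i = a_i*p_{i-1} + p_{i-2}, q_i = a_i*q_{i-1} + q_{i-2} with p_{-2}=0, p_{-1}=1, q_{-2}=1, q_{-1}=0:
  i=0: a_0=4, p_0 = 4*1 + 0 = 4, q_0 = 4*0 + 1 = 1.
  i=1: a_1=2, p_1 = 2*4 + 1 = 9, q_1 = 2*1 + 0 = 2.
  i=2: a_2=2, p_2 = 2*9 + 4 = 22, q_2 = 2*2 + 1 = 5.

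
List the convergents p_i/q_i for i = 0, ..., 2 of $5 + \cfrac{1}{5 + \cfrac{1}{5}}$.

5/1, 26/5, 135/26

Using the convergent recurrence p_i = a_i*p_{i-1} + p_{i-2}, q_i = a_i*q_{i-1} + q_{i-2} with p_{-2}=0, p_{-1}=1, q_{-2}=1, q_{-1}=0:
  i=0: a_0=5, p_0 = 5*1 + 0 = 5, q_0 = 5*0 + 1 = 1.
  i=1: a_1=5, p_1 = 5*5 + 1 = 26, q_1 = 5*1 + 0 = 5.
  i=2: a_2=5, p_2 = 5*26 + 5 = 135, q_2 = 5*5 + 1 = 26.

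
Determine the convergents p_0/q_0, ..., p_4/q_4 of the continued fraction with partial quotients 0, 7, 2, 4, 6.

Using the convergent recurrence p_i = a_i*p_{i-1} + p_{i-2}, q_i = a_i*q_{i-1} + q_{i-2} with p_{-2}=0, p_{-1}=1, q_{-2}=1, q_{-1}=0:
  i=0: a_0=0, p_0 = 0*1 + 0 = 0, q_0 = 0*0 + 1 = 1.
  i=1: a_1=7, p_1 = 7*0 + 1 = 1, q_1 = 7*1 + 0 = 7.
  i=2: a_2=2, p_2 = 2*1 + 0 = 2, q_2 = 2*7 + 1 = 15.
  i=3: a_3=4, p_3 = 4*2 + 1 = 9, q_3 = 4*15 + 7 = 67.
  i=4: a_4=6, p_4 = 6*9 + 2 = 56, q_4 = 6*67 + 15 = 417.

0/1, 1/7, 2/15, 9/67, 56/417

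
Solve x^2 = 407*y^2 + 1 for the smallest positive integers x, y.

First expand sqrt(407) as a continued fraction. With x_i = (sqrt(407) + m_i)/d_i and (m_0, d_0) = (0, 1): a_0 = floor(sqrt(407)) = 20, since 20^2 = 400 <= 407 < 441 = 21^2.
Iterate m_{i+1} = d_i*a_i - m_i, d_{i+1} = (407 - m_{i+1}^2)/d_i, a_{i+1} = floor((a_0 + m_{i+1})/d_{i+1}):
  m_1 = 1*20 - 0 = 20, d_1 = (407 - 20^2)/1 = 7/1 = 7, a_1 = floor((20 + 20)/7) = 5.
  m_2 = 7*5 - 20 = 15, d_2 = (407 - 15^2)/7 = 182/7 = 26, a_2 = floor((20 + 15)/26) = 1.
  m_3 = 26*1 - 15 = 11, d_3 = (407 - 11^2)/26 = 286/26 = 11, a_3 = floor((20 + 11)/11) = 2.
  m_4 = 11*2 - 11 = 11, d_4 = (407 - 11^2)/11 = 286/11 = 26, a_4 = floor((20 + 11)/26) = 1.
  m_5 = 26*1 - 11 = 15, d_5 = (407 - 15^2)/26 = 182/26 = 7, a_5 = floor((20 + 15)/7) = 5.
  m_6 = 7*5 - 15 = 20, d_6 = (407 - 20^2)/7 = 7/7 = 1, a_6 = floor((20 + 20)/1) = 40.
  m_7 = 1*40 - 20 = 20, d_7 = (407 - 20^2)/1 = 7/1 = 7: (m_7, d_7) = (m_1, d_1) = (20, 7), so from here the quotients repeat a_1, ..., a_6; the period length is 6.
So sqrt(407) = [20; (5, 1, 2, 1, 5, 40)] with period length k = 6.
k is even, so the fundamental solution of x^2 - 407y^2 = 1 is (p_{k-1}, q_{k-1}) = (p_5, q_5); compute convergents through index 5.
Convergents (p_i = a_i*p_{i-1} + p_{i-2}, q_i = a_i*q_{i-1} + q_{i-2} with p_{-2}=0, p_{-1}=1, q_{-2}=1, q_{-1}=0):
  i=0: a_0=20, p_0 = 20*1 + 0 = 20, q_0 = 20*0 + 1 = 1.
  i=1: a_1=5, p_1 = 5*20 + 1 = 101, q_1 = 5*1 + 0 = 5.
  i=2: a_2=1, p_2 = 1*101 + 20 = 121, q_2 = 1*5 + 1 = 6.
  i=3: a_3=2, p_3 = 2*121 + 101 = 343, q_3 = 2*6 + 5 = 17.
  i=4: a_4=1, p_4 = 1*343 + 121 = 464, q_4 = 1*17 + 6 = 23.
  i=5: a_5=5, p_5 = 5*464 + 343 = 2663, q_5 = 5*23 + 17 = 132.
Check: 2663^2 - 407*132^2 = 7091569 - 7091568 = 1, so (x, y) = (2663, 132) solves the equation, and by the theorem it is the least positive solution.

(x, y) = (2663, 132)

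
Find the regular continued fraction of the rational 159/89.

[1; 1, 3, 1, 2, 6]

Run the Euclidean algorithm on 159 and 89; the successive quotients are the partial quotients a_0, a_1, ... (each step inverts the fractional part left over by the previous one):
  159 = 1*89 + 70, so a_0 = 1.
  89 = 1*70 + 19, so a_1 = 1.
  70 = 3*19 + 13, so a_2 = 3.
  19 = 1*13 + 6, so a_3 = 1.
  13 = 2*6 + 1, so a_4 = 2.
  6 = 6*1 + 0, so a_5 = 6.
The remainder reaches 0 after 6 divisions, so the expansion has 6 partial quotients, read off in order.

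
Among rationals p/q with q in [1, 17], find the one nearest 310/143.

13/6

Expand x = 310/143 as a continued fraction with the Euclidean algorithm:
  310 = 2*143 + 24, so a_0 = 2.
  143 = 5*24 + 23, so a_1 = 5.
  24 = 1*23 + 1, so a_2 = 1.
  23 = 23*1 + 0, so a_3 = 23.
so x = [2; 5, 1, 23].
Convergents (p_i = a_i*p_{i-1} + p_{i-2}, q_i = a_i*q_{i-1} + q_{i-2} with p_{-2}=0, p_{-1}=1, q_{-2}=1, q_{-1}=0), until the denominator exceeds 17:
  i=0: a_0=2, p_0 = 2*1 + 0 = 2, q_0 = 2*0 + 1 = 1.
  i=1: a_1=5, p_1 = 5*2 + 1 = 11, q_1 = 5*1 + 0 = 5.
  i=2: a_2=1, p_2 = 1*11 + 2 = 13, q_2 = 1*5 + 1 = 6.
  i=3: a_3=23, p_3 = 23*13 + 11 = 310, q_3 = 23*6 + 5 = 143.
q_3 = 143 > 17, so the last convergent with denominator <= 17 is p_2/q_2 = 13/6.
The closest fraction with denominator <= 17 is either p_2/q_2 or the intermediate fraction (k*p_2 + p_1)/(k*q_2 + q_1) with the largest k >= 1 whose denominator stays <= 17; these approach x as k grows, and every other convergent or intermediate fraction in range is farther away.
Largest k: floor((17 - q_1)/q_2) = floor((17 - 5)/6) = 2.
That gives (2*13 + 11)/(2*6 + 5) = 37/17.
Compare the errors: |x - 13/6| = |310*6 - 13*143|/(143*6) = 1/858, and |x - 37/17| = |310*17 - 37*143|/(143*17) = 21/2431.
Cross-multiplying, 1*2431 = 2431 < 18018 = 21*858, so 1/858 is smaller: the convergent 13/6 is closer to x than 37/17.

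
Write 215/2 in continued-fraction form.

[107; 2]

Run the Euclidean algorithm on 215 and 2; the successive quotients are the partial quotients a_0, a_1, ... (each step inverts the fractional part left over by the previous one):
  215 = 107*2 + 1, so a_0 = 107.
  2 = 2*1 + 0, so a_1 = 2.
The remainder reaches 0 after 2 divisions, so the expansion has 2 partial quotients, read off in order.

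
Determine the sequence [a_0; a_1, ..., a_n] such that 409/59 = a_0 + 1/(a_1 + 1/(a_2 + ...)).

[6; 1, 13, 1, 3]

Run the Euclidean algorithm on 409 and 59; the successive quotients are the partial quotients a_0, a_1, ... (each step inverts the fractional part left over by the previous one):
  409 = 6*59 + 55, so a_0 = 6.
  59 = 1*55 + 4, so a_1 = 1.
  55 = 13*4 + 3, so a_2 = 13.
  4 = 1*3 + 1, so a_3 = 1.
  3 = 3*1 + 0, so a_4 = 3.
The remainder reaches 0 after 5 divisions, so the expansion has 5 partial quotients, read off in order.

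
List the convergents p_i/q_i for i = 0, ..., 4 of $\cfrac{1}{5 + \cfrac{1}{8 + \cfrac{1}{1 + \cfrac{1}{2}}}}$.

0/1, 1/5, 8/41, 9/46, 26/133

Using the convergent recurrence p_i = a_i*p_{i-1} + p_{i-2}, q_i = a_i*q_{i-1} + q_{i-2} with p_{-2}=0, p_{-1}=1, q_{-2}=1, q_{-1}=0:
  i=0: a_0=0, p_0 = 0*1 + 0 = 0, q_0 = 0*0 + 1 = 1.
  i=1: a_1=5, p_1 = 5*0 + 1 = 1, q_1 = 5*1 + 0 = 5.
  i=2: a_2=8, p_2 = 8*1 + 0 = 8, q_2 = 8*5 + 1 = 41.
  i=3: a_3=1, p_3 = 1*8 + 1 = 9, q_3 = 1*41 + 5 = 46.
  i=4: a_4=2, p_4 = 2*9 + 8 = 26, q_4 = 2*46 + 41 = 133.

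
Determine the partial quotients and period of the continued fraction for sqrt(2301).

[47; (1, 30, 1, 94)]

Write x_i = (sqrt(2301) + m_i)/d_i with (m_0, d_0) = (0, 1). a_0 = floor(sqrt(2301)) = 47, since 47^2 = 2209 <= 2301 < 2304 = 48^2.
Iterate m_{i+1} = d_i*a_i - m_i, d_{i+1} = (2301 - m_{i+1}^2)/d_i, a_{i+1} = floor((a_0 + m_{i+1})/d_{i+1}):
  m_1 = 1*47 - 0 = 47, d_1 = (2301 - 47^2)/1 = 92/1 = 92, a_1 = floor((47 + 47)/92) = 1.
  m_2 = 92*1 - 47 = 45, d_2 = (2301 - 45^2)/92 = 276/92 = 3, a_2 = floor((47 + 45)/3) = 30.
  m_3 = 3*30 - 45 = 45, d_3 = (2301 - 45^2)/3 = 276/3 = 92, a_3 = floor((47 + 45)/92) = 1.
  m_4 = 92*1 - 45 = 47, d_4 = (2301 - 47^2)/92 = 92/92 = 1, a_4 = floor((47 + 47)/1) = 94.
  m_5 = 1*94 - 47 = 47, d_5 = (2301 - 47^2)/1 = 92/1 = 92: (m_5, d_5) = (m_1, d_1) = (47, 92), so from here the quotients repeat a_1, ..., a_4; the period length is 4.
Hence the expansion of sqrt(2301) is a_0 = 47 followed by the repeating block 1, 30, 1, 94 (period 4).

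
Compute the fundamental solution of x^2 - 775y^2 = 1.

(x, y) = (4620799, 165984)

First expand sqrt(775) as a continued fraction. With x_i = (sqrt(775) + m_i)/d_i and (m_0, d_0) = (0, 1): a_0 = floor(sqrt(775)) = 27, since 27^2 = 729 <= 775 < 784 = 28^2.
Iterate m_{i+1} = d_i*a_i - m_i, d_{i+1} = (775 - m_{i+1}^2)/d_i, a_{i+1} = floor((a_0 + m_{i+1})/d_{i+1}):
  m_1 = 1*27 - 0 = 27, d_1 = (775 - 27^2)/1 = 46/1 = 46, a_1 = floor((27 + 27)/46) = 1.
  m_2 = 46*1 - 27 = 19, d_2 = (775 - 19^2)/46 = 414/46 = 9, a_2 = floor((27 + 19)/9) = 5.
  m_3 = 9*5 - 19 = 26, d_3 = (775 - 26^2)/9 = 99/9 = 11, a_3 = floor((27 + 26)/11) = 4.
  m_4 = 11*4 - 26 = 18, d_4 = (775 - 18^2)/11 = 451/11 = 41, a_4 = floor((27 + 18)/41) = 1.
  m_5 = 41*1 - 18 = 23, d_5 = (775 - 23^2)/41 = 246/41 = 6, a_5 = floor((27 + 23)/6) = 8.
  m_6 = 6*8 - 23 = 25, d_6 = (775 - 25^2)/6 = 150/6 = 25, a_6 = floor((27 + 25)/25) = 2.
  m_7 = 25*2 - 25 = 25, d_7 = (775 - 25^2)/25 = 150/25 = 6, a_7 = floor((27 + 25)/6) = 8.
  m_8 = 6*8 - 25 = 23, d_8 = (775 - 23^2)/6 = 246/6 = 41, a_8 = floor((27 + 23)/41) = 1.
  m_9 = 41*1 - 23 = 18, d_9 = (775 - 18^2)/41 = 451/41 = 11, a_9 = floor((27 + 18)/11) = 4.
  m_10 = 11*4 - 18 = 26, d_10 = (775 - 26^2)/11 = 99/11 = 9, a_10 = floor((27 + 26)/9) = 5.
  m_11 = 9*5 - 26 = 19, d_11 = (775 - 19^2)/9 = 414/9 = 46, a_11 = floor((27 + 19)/46) = 1.
  m_12 = 46*1 - 19 = 27, d_12 = (775 - 27^2)/46 = 46/46 = 1, a_12 = floor((27 + 27)/1) = 54.
  m_13 = 1*54 - 27 = 27, d_13 = (775 - 27^2)/1 = 46/1 = 46: (m_13, d_13) = (m_1, d_1) = (27, 46), so from here the quotients repeat a_1, ..., a_12; the period length is 12.
So sqrt(775) = [27; (1, 5, 4, 1, 8, 2, 8, 1, 4, 5, 1, 54)] with period length k = 12.
k is even, so the fundamental solution of x^2 - 775y^2 = 1 is (p_{k-1}, q_{k-1}) = (p_11, q_11); compute convergents through index 11.
Convergents (p_i = a_i*p_{i-1} + p_{i-2}, q_i = a_i*q_{i-1} + q_{i-2} with p_{-2}=0, p_{-1}=1, q_{-2}=1, q_{-1}=0):
  i=0: a_0=27, p_0 = 27*1 + 0 = 27, q_0 = 27*0 + 1 = 1.
  i=1: a_1=1, p_1 = 1*27 + 1 = 28, q_1 = 1*1 + 0 = 1.
  i=2: a_2=5, p_2 = 5*28 + 27 = 167, q_2 = 5*1 + 1 = 6.
  i=3: a_3=4, p_3 = 4*167 + 28 = 696, q_3 = 4*6 + 1 = 25.
  i=4: a_4=1, p_4 = 1*696 + 167 = 863, q_4 = 1*25 + 6 = 31.
  i=5: a_5=8, p_5 = 8*863 + 696 = 7600, q_5 = 8*31 + 25 = 273.
  i=6: a_6=2, p_6 = 2*7600 + 863 = 16063, q_6 = 2*273 + 31 = 577.
  i=7: a_7=8, p_7 = 8*16063 + 7600 = 136104, q_7 = 8*577 + 273 = 4889.
  i=8: a_8=1, p_8 = 1*136104 + 16063 = 152167, q_8 = 1*4889 + 577 = 5466.
  i=9: a_9=4, p_9 = 4*152167 + 136104 = 744772, q_9 = 4*5466 + 4889 = 26753.
  i=10: a_10=5, p_10 = 5*744772 + 152167 = 3876027, q_10 = 5*26753 + 5466 = 139231.
  i=11: a_11=1, p_11 = 1*3876027 + 744772 = 4620799, q_11 = 1*139231 + 26753 = 165984.
Check: 4620799^2 - 775*165984^2 = 21351783398401 - 21351783398400 = 1, so (x, y) = (4620799, 165984) solves the equation, and by the theorem it is the least positive solution.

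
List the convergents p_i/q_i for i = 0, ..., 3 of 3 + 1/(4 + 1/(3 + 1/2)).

3/1, 13/4, 42/13, 97/30

Using the convergent recurrence p_i = a_i*p_{i-1} + p_{i-2}, q_i = a_i*q_{i-1} + q_{i-2} with p_{-2}=0, p_{-1}=1, q_{-2}=1, q_{-1}=0:
  i=0: a_0=3, p_0 = 3*1 + 0 = 3, q_0 = 3*0 + 1 = 1.
  i=1: a_1=4, p_1 = 4*3 + 1 = 13, q_1 = 4*1 + 0 = 4.
  i=2: a_2=3, p_2 = 3*13 + 3 = 42, q_2 = 3*4 + 1 = 13.
  i=3: a_3=2, p_3 = 2*42 + 13 = 97, q_3 = 2*13 + 4 = 30.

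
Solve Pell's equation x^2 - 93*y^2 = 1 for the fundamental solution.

(x, y) = (12151, 1260)

First expand sqrt(93) as a continued fraction. With x_i = (sqrt(93) + m_i)/d_i and (m_0, d_0) = (0, 1): a_0 = floor(sqrt(93)) = 9, since 9^2 = 81 <= 93 < 100 = 10^2.
Iterate m_{i+1} = d_i*a_i - m_i, d_{i+1} = (93 - m_{i+1}^2)/d_i, a_{i+1} = floor((a_0 + m_{i+1})/d_{i+1}):
  m_1 = 1*9 - 0 = 9, d_1 = (93 - 9^2)/1 = 12/1 = 12, a_1 = floor((9 + 9)/12) = 1.
  m_2 = 12*1 - 9 = 3, d_2 = (93 - 3^2)/12 = 84/12 = 7, a_2 = floor((9 + 3)/7) = 1.
  m_3 = 7*1 - 3 = 4, d_3 = (93 - 4^2)/7 = 77/7 = 11, a_3 = floor((9 + 4)/11) = 1.
  m_4 = 11*1 - 4 = 7, d_4 = (93 - 7^2)/11 = 44/11 = 4, a_4 = floor((9 + 7)/4) = 4.
  m_5 = 4*4 - 7 = 9, d_5 = (93 - 9^2)/4 = 12/4 = 3, a_5 = floor((9 + 9)/3) = 6.
  m_6 = 3*6 - 9 = 9, d_6 = (93 - 9^2)/3 = 12/3 = 4, a_6 = floor((9 + 9)/4) = 4.
  m_7 = 4*4 - 9 = 7, d_7 = (93 - 7^2)/4 = 44/4 = 11, a_7 = floor((9 + 7)/11) = 1.
  m_8 = 11*1 - 7 = 4, d_8 = (93 - 4^2)/11 = 77/11 = 7, a_8 = floor((9 + 4)/7) = 1.
  m_9 = 7*1 - 4 = 3, d_9 = (93 - 3^2)/7 = 84/7 = 12, a_9 = floor((9 + 3)/12) = 1.
  m_10 = 12*1 - 3 = 9, d_10 = (93 - 9^2)/12 = 12/12 = 1, a_10 = floor((9 + 9)/1) = 18.
  m_11 = 1*18 - 9 = 9, d_11 = (93 - 9^2)/1 = 12/1 = 12: (m_11, d_11) = (m_1, d_1) = (9, 12), so from here the quotients repeat a_1, ..., a_10; the period length is 10.
So sqrt(93) = [9; (1, 1, 1, 4, 6, 4, 1, 1, 1, 18)] with period length k = 10.
k is even, so the fundamental solution of x^2 - 93y^2 = 1 is (p_{k-1}, q_{k-1}) = (p_9, q_9); compute convergents through index 9.
Convergents (p_i = a_i*p_{i-1} + p_{i-2}, q_i = a_i*q_{i-1} + q_{i-2} with p_{-2}=0, p_{-1}=1, q_{-2}=1, q_{-1}=0):
  i=0: a_0=9, p_0 = 9*1 + 0 = 9, q_0 = 9*0 + 1 = 1.
  i=1: a_1=1, p_1 = 1*9 + 1 = 10, q_1 = 1*1 + 0 = 1.
  i=2: a_2=1, p_2 = 1*10 + 9 = 19, q_2 = 1*1 + 1 = 2.
  i=3: a_3=1, p_3 = 1*19 + 10 = 29, q_3 = 1*2 + 1 = 3.
  i=4: a_4=4, p_4 = 4*29 + 19 = 135, q_4 = 4*3 + 2 = 14.
  i=5: a_5=6, p_5 = 6*135 + 29 = 839, q_5 = 6*14 + 3 = 87.
  i=6: a_6=4, p_6 = 4*839 + 135 = 3491, q_6 = 4*87 + 14 = 362.
  i=7: a_7=1, p_7 = 1*3491 + 839 = 4330, q_7 = 1*362 + 87 = 449.
  i=8: a_8=1, p_8 = 1*4330 + 3491 = 7821, q_8 = 1*449 + 362 = 811.
  i=9: a_9=1, p_9 = 1*7821 + 4330 = 12151, q_9 = 1*811 + 449 = 1260.
Check: 12151^2 - 93*1260^2 = 147646801 - 147646800 = 1, so (x, y) = (12151, 1260) solves the equation, and by the theorem it is the least positive solution.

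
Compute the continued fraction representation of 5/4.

[1; 4]

Run the Euclidean algorithm on 5 and 4; the successive quotients are the partial quotients a_0, a_1, ... (each step inverts the fractional part left over by the previous one):
  5 = 1*4 + 1, so a_0 = 1.
  4 = 4*1 + 0, so a_1 = 4.
The remainder reaches 0 after 2 divisions, so the expansion has 2 partial quotients, read off in order.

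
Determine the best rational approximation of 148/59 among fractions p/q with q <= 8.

5/2

Expand x = 148/59 as a continued fraction with the Euclidean algorithm:
  148 = 2*59 + 30, so a_0 = 2.
  59 = 1*30 + 29, so a_1 = 1.
  30 = 1*29 + 1, so a_2 = 1.
  29 = 29*1 + 0, so a_3 = 29.
so x = [2; 1, 1, 29].
Convergents (p_i = a_i*p_{i-1} + p_{i-2}, q_i = a_i*q_{i-1} + q_{i-2} with p_{-2}=0, p_{-1}=1, q_{-2}=1, q_{-1}=0), until the denominator exceeds 8:
  i=0: a_0=2, p_0 = 2*1 + 0 = 2, q_0 = 2*0 + 1 = 1.
  i=1: a_1=1, p_1 = 1*2 + 1 = 3, q_1 = 1*1 + 0 = 1.
  i=2: a_2=1, p_2 = 1*3 + 2 = 5, q_2 = 1*1 + 1 = 2.
  i=3: a_3=29, p_3 = 29*5 + 3 = 148, q_3 = 29*2 + 1 = 59.
q_3 = 59 > 8, so the last convergent with denominator <= 8 is p_2/q_2 = 5/2.
The closest fraction with denominator <= 8 is either p_2/q_2 or the intermediate fraction (k*p_2 + p_1)/(k*q_2 + q_1) with the largest k >= 1 whose denominator stays <= 8; these approach x as k grows, and every other convergent or intermediate fraction in range is farther away.
Largest k: floor((8 - q_1)/q_2) = floor((8 - 1)/2) = 3.
That gives (3*5 + 3)/(3*2 + 1) = 18/7.
Compare the errors: |x - 5/2| = |148*2 - 5*59|/(59*2) = 1/118, and |x - 18/7| = |148*7 - 18*59|/(59*7) = 26/413.
Cross-multiplying, 1*413 = 413 < 3068 = 26*118, so 1/118 is smaller: the convergent 5/2 is closer to x than 18/7.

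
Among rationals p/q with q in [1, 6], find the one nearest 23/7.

13/4

Expand x = 23/7 as a continued fraction with the Euclidean algorithm:
  23 = 3*7 + 2, so a_0 = 3.
  7 = 3*2 + 1, so a_1 = 3.
  2 = 2*1 + 0, so a_2 = 2.
so x = [3; 3, 2].
Convergents (p_i = a_i*p_{i-1} + p_{i-2}, q_i = a_i*q_{i-1} + q_{i-2} with p_{-2}=0, p_{-1}=1, q_{-2}=1, q_{-1}=0), until the denominator exceeds 6:
  i=0: a_0=3, p_0 = 3*1 + 0 = 3, q_0 = 3*0 + 1 = 1.
  i=1: a_1=3, p_1 = 3*3 + 1 = 10, q_1 = 3*1 + 0 = 3.
  i=2: a_2=2, p_2 = 2*10 + 3 = 23, q_2 = 2*3 + 1 = 7.
q_2 = 7 > 6, so the last convergent with denominator <= 6 is p_1/q_1 = 10/3.
The closest fraction with denominator <= 6 is either p_1/q_1 or the intermediate fraction (k*p_1 + p_0)/(k*q_1 + q_0) with the largest k >= 1 whose denominator stays <= 6; these approach x as k grows, and every other convergent or intermediate fraction in range is farther away.
Largest k: floor((6 - q_0)/q_1) = floor((6 - 1)/3) = 1.
That gives (1*10 + 3)/(1*3 + 1) = 13/4.
Compare the errors: |x - 10/3| = |23*3 - 10*7|/(7*3) = 1/21, and |x - 13/4| = |23*4 - 13*7|/(7*4) = 1/28.
Cross-multiplying, 1*21 = 21 < 28 = 1*28, so 1/28 is smaller: the intermediate fraction 13/4 is closer to x than 10/3.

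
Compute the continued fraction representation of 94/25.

[3; 1, 3, 6]

Run the Euclidean algorithm on 94 and 25; the successive quotients are the partial quotients a_0, a_1, ... (each step inverts the fractional part left over by the previous one):
  94 = 3*25 + 19, so a_0 = 3.
  25 = 1*19 + 6, so a_1 = 1.
  19 = 3*6 + 1, so a_2 = 3.
  6 = 6*1 + 0, so a_3 = 6.
The remainder reaches 0 after 4 divisions, so the expansion has 4 partial quotients, read off in order.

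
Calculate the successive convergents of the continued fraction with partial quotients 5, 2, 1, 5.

5/1, 11/2, 16/3, 91/17

Using the convergent recurrence p_i = a_i*p_{i-1} + p_{i-2}, q_i = a_i*q_{i-1} + q_{i-2} with p_{-2}=0, p_{-1}=1, q_{-2}=1, q_{-1}=0:
  i=0: a_0=5, p_0 = 5*1 + 0 = 5, q_0 = 5*0 + 1 = 1.
  i=1: a_1=2, p_1 = 2*5 + 1 = 11, q_1 = 2*1 + 0 = 2.
  i=2: a_2=1, p_2 = 1*11 + 5 = 16, q_2 = 1*2 + 1 = 3.
  i=3: a_3=5, p_3 = 5*16 + 11 = 91, q_3 = 5*3 + 2 = 17.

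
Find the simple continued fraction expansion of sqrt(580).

Write x_i = (sqrt(580) + m_i)/d_i with (m_0, d_0) = (0, 1). a_0 = floor(sqrt(580)) = 24, since 24^2 = 576 <= 580 < 625 = 25^2.
Iterate m_{i+1} = d_i*a_i - m_i, d_{i+1} = (580 - m_{i+1}^2)/d_i, a_{i+1} = floor((a_0 + m_{i+1})/d_{i+1}):
  m_1 = 1*24 - 0 = 24, d_1 = (580 - 24^2)/1 = 4/1 = 4, a_1 = floor((24 + 24)/4) = 12.
  m_2 = 4*12 - 24 = 24, d_2 = (580 - 24^2)/4 = 4/4 = 1, a_2 = floor((24 + 24)/1) = 48.
  m_3 = 1*48 - 24 = 24, d_3 = (580 - 24^2)/1 = 4/1 = 4: (m_3, d_3) = (m_1, d_1) = (24, 4), so from here the quotients repeat a_1, a_2; the period length is 2.
Hence the expansion of sqrt(580) is a_0 = 24 followed by the repeating block 12, 48 (period 2).

[24; (12, 48)]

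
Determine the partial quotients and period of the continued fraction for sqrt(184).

[13; (1, 1, 3, 2, 1, 2, 1, 2, 3, 1, 1, 26)]

Write x_i = (sqrt(184) + m_i)/d_i with (m_0, d_0) = (0, 1). a_0 = floor(sqrt(184)) = 13, since 13^2 = 169 <= 184 < 196 = 14^2.
Iterate m_{i+1} = d_i*a_i - m_i, d_{i+1} = (184 - m_{i+1}^2)/d_i, a_{i+1} = floor((a_0 + m_{i+1})/d_{i+1}):
  m_1 = 1*13 - 0 = 13, d_1 = (184 - 13^2)/1 = 15/1 = 15, a_1 = floor((13 + 13)/15) = 1.
  m_2 = 15*1 - 13 = 2, d_2 = (184 - 2^2)/15 = 180/15 = 12, a_2 = floor((13 + 2)/12) = 1.
  m_3 = 12*1 - 2 = 10, d_3 = (184 - 10^2)/12 = 84/12 = 7, a_3 = floor((13 + 10)/7) = 3.
  m_4 = 7*3 - 10 = 11, d_4 = (184 - 11^2)/7 = 63/7 = 9, a_4 = floor((13 + 11)/9) = 2.
  m_5 = 9*2 - 11 = 7, d_5 = (184 - 7^2)/9 = 135/9 = 15, a_5 = floor((13 + 7)/15) = 1.
  m_6 = 15*1 - 7 = 8, d_6 = (184 - 8^2)/15 = 120/15 = 8, a_6 = floor((13 + 8)/8) = 2.
  m_7 = 8*2 - 8 = 8, d_7 = (184 - 8^2)/8 = 120/8 = 15, a_7 = floor((13 + 8)/15) = 1.
  m_8 = 15*1 - 8 = 7, d_8 = (184 - 7^2)/15 = 135/15 = 9, a_8 = floor((13 + 7)/9) = 2.
  m_9 = 9*2 - 7 = 11, d_9 = (184 - 11^2)/9 = 63/9 = 7, a_9 = floor((13 + 11)/7) = 3.
  m_10 = 7*3 - 11 = 10, d_10 = (184 - 10^2)/7 = 84/7 = 12, a_10 = floor((13 + 10)/12) = 1.
  m_11 = 12*1 - 10 = 2, d_11 = (184 - 2^2)/12 = 180/12 = 15, a_11 = floor((13 + 2)/15) = 1.
  m_12 = 15*1 - 2 = 13, d_12 = (184 - 13^2)/15 = 15/15 = 1, a_12 = floor((13 + 13)/1) = 26.
  m_13 = 1*26 - 13 = 13, d_13 = (184 - 13^2)/1 = 15/1 = 15: (m_13, d_13) = (m_1, d_1) = (13, 15), so from here the quotients repeat a_1, ..., a_12; the period length is 12.
Hence the expansion of sqrt(184) is a_0 = 13 followed by the repeating block 1, 1, 3, 2, 1, 2, 1, 2, 3, 1, 1, 26 (period 12).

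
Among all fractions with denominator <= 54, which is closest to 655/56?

386/33

Expand x = 655/56 as a continued fraction with the Euclidean algorithm:
  655 = 11*56 + 39, so a_0 = 11.
  56 = 1*39 + 17, so a_1 = 1.
  39 = 2*17 + 5, so a_2 = 2.
  17 = 3*5 + 2, so a_3 = 3.
  5 = 2*2 + 1, so a_4 = 2.
  2 = 2*1 + 0, so a_5 = 2.
so x = [11; 1, 2, 3, 2, 2].
Convergents (p_i = a_i*p_{i-1} + p_{i-2}, q_i = a_i*q_{i-1} + q_{i-2} with p_{-2}=0, p_{-1}=1, q_{-2}=1, q_{-1}=0), until the denominator exceeds 54:
  i=0: a_0=11, p_0 = 11*1 + 0 = 11, q_0 = 11*0 + 1 = 1.
  i=1: a_1=1, p_1 = 1*11 + 1 = 12, q_1 = 1*1 + 0 = 1.
  i=2: a_2=2, p_2 = 2*12 + 11 = 35, q_2 = 2*1 + 1 = 3.
  i=3: a_3=3, p_3 = 3*35 + 12 = 117, q_3 = 3*3 + 1 = 10.
  i=4: a_4=2, p_4 = 2*117 + 35 = 269, q_4 = 2*10 + 3 = 23.
  i=5: a_5=2, p_5 = 2*269 + 117 = 655, q_5 = 2*23 + 10 = 56.
q_5 = 56 > 54, so the last convergent with denominator <= 54 is p_4/q_4 = 269/23.
The closest fraction with denominator <= 54 is either p_4/q_4 or the intermediate fraction (k*p_4 + p_3)/(k*q_4 + q_3) with the largest k >= 1 whose denominator stays <= 54; these approach x as k grows, and every other convergent or intermediate fraction in range is farther away.
Largest k: floor((54 - q_3)/q_4) = floor((54 - 10)/23) = 1.
That gives (1*269 + 117)/(1*23 + 10) = 386/33.
Compare the errors: |x - 269/23| = |655*23 - 269*56|/(56*23) = 1/1288, and |x - 386/33| = |655*33 - 386*56|/(56*33) = 1/1848.
Cross-multiplying, 1*1288 = 1288 < 1848 = 1*1848, so 1/1848 is smaller: the intermediate fraction 386/33 is closer to x than 269/23.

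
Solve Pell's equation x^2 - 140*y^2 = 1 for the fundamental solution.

First expand sqrt(140) as a continued fraction. With x_i = (sqrt(140) + m_i)/d_i and (m_0, d_0) = (0, 1): a_0 = floor(sqrt(140)) = 11, since 11^2 = 121 <= 140 < 144 = 12^2.
Iterate m_{i+1} = d_i*a_i - m_i, d_{i+1} = (140 - m_{i+1}^2)/d_i, a_{i+1} = floor((a_0 + m_{i+1})/d_{i+1}):
  m_1 = 1*11 - 0 = 11, d_1 = (140 - 11^2)/1 = 19/1 = 19, a_1 = floor((11 + 11)/19) = 1.
  m_2 = 19*1 - 11 = 8, d_2 = (140 - 8^2)/19 = 76/19 = 4, a_2 = floor((11 + 8)/4) = 4.
  m_3 = 4*4 - 8 = 8, d_3 = (140 - 8^2)/4 = 76/4 = 19, a_3 = floor((11 + 8)/19) = 1.
  m_4 = 19*1 - 8 = 11, d_4 = (140 - 11^2)/19 = 19/19 = 1, a_4 = floor((11 + 11)/1) = 22.
  m_5 = 1*22 - 11 = 11, d_5 = (140 - 11^2)/1 = 19/1 = 19: (m_5, d_5) = (m_1, d_1) = (11, 19), so from here the quotients repeat a_1, ..., a_4; the period length is 4.
So sqrt(140) = [11; (1, 4, 1, 22)] with period length k = 4.
k is even, so the fundamental solution of x^2 - 140y^2 = 1 is (p_{k-1}, q_{k-1}) = (p_3, q_3); compute convergents through index 3.
Convergents (p_i = a_i*p_{i-1} + p_{i-2}, q_i = a_i*q_{i-1} + q_{i-2} with p_{-2}=0, p_{-1}=1, q_{-2}=1, q_{-1}=0):
  i=0: a_0=11, p_0 = 11*1 + 0 = 11, q_0 = 11*0 + 1 = 1.
  i=1: a_1=1, p_1 = 1*11 + 1 = 12, q_1 = 1*1 + 0 = 1.
  i=2: a_2=4, p_2 = 4*12 + 11 = 59, q_2 = 4*1 + 1 = 5.
  i=3: a_3=1, p_3 = 1*59 + 12 = 71, q_3 = 1*5 + 1 = 6.
Check: 71^2 - 140*6^2 = 5041 - 5040 = 1, so (x, y) = (71, 6) solves the equation, and by the theorem it is the least positive solution.

(x, y) = (71, 6)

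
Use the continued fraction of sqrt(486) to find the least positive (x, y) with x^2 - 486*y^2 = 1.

(x, y) = (485, 22)

First expand sqrt(486) as a continued fraction. With x_i = (sqrt(486) + m_i)/d_i and (m_0, d_0) = (0, 1): a_0 = floor(sqrt(486)) = 22, since 22^2 = 484 <= 486 < 529 = 23^2.
Iterate m_{i+1} = d_i*a_i - m_i, d_{i+1} = (486 - m_{i+1}^2)/d_i, a_{i+1} = floor((a_0 + m_{i+1})/d_{i+1}):
  m_1 = 1*22 - 0 = 22, d_1 = (486 - 22^2)/1 = 2/1 = 2, a_1 = floor((22 + 22)/2) = 22.
  m_2 = 2*22 - 22 = 22, d_2 = (486 - 22^2)/2 = 2/2 = 1, a_2 = floor((22 + 22)/1) = 44.
  m_3 = 1*44 - 22 = 22, d_3 = (486 - 22^2)/1 = 2/1 = 2: (m_3, d_3) = (m_1, d_1) = (22, 2), so from here the quotients repeat a_1, a_2; the period length is 2.
So sqrt(486) = [22; (22, 44)] with period length k = 2.
k is even, so the fundamental solution of x^2 - 486y^2 = 1 is (p_{k-1}, q_{k-1}) = (p_1, q_1); compute convergents through index 1.
Convergents (p_i = a_i*p_{i-1} + p_{i-2}, q_i = a_i*q_{i-1} + q_{i-2} with p_{-2}=0, p_{-1}=1, q_{-2}=1, q_{-1}=0):
  i=0: a_0=22, p_0 = 22*1 + 0 = 22, q_0 = 22*0 + 1 = 1.
  i=1: a_1=22, p_1 = 22*22 + 1 = 485, q_1 = 22*1 + 0 = 22.
Check: 485^2 - 486*22^2 = 235225 - 235224 = 1, so (x, y) = (485, 22) solves the equation, and by the theorem it is the least positive solution.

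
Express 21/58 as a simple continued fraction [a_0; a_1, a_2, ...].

Run the Euclidean algorithm on 21 and 58; the successive quotients are the partial quotients a_0, a_1, ... (each step inverts the fractional part left over by the previous one):
  21 = 0*58 + 21, so a_0 = 0.
  58 = 2*21 + 16, so a_1 = 2.
  21 = 1*16 + 5, so a_2 = 1.
  16 = 3*5 + 1, so a_3 = 3.
  5 = 5*1 + 0, so a_4 = 5.
The remainder reaches 0 after 5 divisions, so the expansion has 5 partial quotients, read off in order.

[0; 2, 1, 3, 5]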